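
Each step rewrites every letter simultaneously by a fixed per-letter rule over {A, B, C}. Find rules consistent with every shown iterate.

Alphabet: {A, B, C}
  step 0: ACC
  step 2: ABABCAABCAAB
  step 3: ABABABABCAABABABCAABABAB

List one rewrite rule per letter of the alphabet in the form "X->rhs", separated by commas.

A->AB, B->AB, C->CA

  step 2 ⇒ step 3: ABABCAABCAAB ⇒ AB·AB·AB·AB·CA·AB·AB·AB·CA·AB·AB·AB
    A ↦ AB
    B ↦ AB
    C ↦ CA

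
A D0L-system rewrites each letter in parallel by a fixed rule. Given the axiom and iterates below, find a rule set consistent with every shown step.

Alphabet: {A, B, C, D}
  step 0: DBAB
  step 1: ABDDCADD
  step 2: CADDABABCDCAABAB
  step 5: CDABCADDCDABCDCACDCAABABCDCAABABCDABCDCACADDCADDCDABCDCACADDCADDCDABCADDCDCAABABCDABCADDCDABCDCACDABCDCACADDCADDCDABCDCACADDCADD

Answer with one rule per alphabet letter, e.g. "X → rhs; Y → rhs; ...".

A->CA, B->DD, C->CD, D->AB

  step 1 ⇒ step 2: ABDDCADD ⇒ CA·DD·AB·AB·CD·CA·AB·AB
    A ↦ CA
    B ↦ DD
    C ↦ CD
    D ↦ AB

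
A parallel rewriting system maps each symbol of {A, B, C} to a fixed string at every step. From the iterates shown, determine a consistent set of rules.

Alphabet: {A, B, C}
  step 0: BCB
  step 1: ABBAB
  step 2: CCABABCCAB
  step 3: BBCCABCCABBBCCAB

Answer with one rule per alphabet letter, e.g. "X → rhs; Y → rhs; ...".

  step 2 ⇒ step 3: CCABABCCAB ⇒ B·B·CC·AB·CC·AB·B·B·CC·AB
    A ↦ CC
    B ↦ AB
    C ↦ B

A->CC, B->AB, C->B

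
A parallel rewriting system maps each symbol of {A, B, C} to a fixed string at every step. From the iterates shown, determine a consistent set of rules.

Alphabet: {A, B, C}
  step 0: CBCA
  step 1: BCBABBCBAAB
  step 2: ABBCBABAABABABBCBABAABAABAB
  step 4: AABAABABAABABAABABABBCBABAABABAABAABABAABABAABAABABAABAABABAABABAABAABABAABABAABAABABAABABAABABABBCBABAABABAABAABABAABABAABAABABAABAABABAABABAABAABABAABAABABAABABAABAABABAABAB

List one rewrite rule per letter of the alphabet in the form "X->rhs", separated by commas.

A->AAB, B->AB, C->BCB

  step 1 ⇒ step 2: BCBABBCBAAB ⇒ AB·BCB·AB·AAB·AB·AB·BCB·AB·AAB·AAB·AB
    A ↦ AAB
    B ↦ AB
    C ↦ BCB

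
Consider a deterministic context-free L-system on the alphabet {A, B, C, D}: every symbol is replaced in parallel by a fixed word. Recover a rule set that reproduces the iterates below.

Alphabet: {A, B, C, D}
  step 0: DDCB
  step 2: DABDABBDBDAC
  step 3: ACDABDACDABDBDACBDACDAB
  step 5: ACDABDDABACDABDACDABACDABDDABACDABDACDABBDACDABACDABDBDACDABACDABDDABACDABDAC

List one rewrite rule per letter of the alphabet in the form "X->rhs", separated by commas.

  step 2 ⇒ step 3: DABDABBDBDAC ⇒ AC·DA·BD·AC·DA·BD·BD·AC·BD·AC·DA·B
    A ↦ DA
    B ↦ BD
    C ↦ B
    D ↦ AC

A->DA, B->BD, C->B, D->AC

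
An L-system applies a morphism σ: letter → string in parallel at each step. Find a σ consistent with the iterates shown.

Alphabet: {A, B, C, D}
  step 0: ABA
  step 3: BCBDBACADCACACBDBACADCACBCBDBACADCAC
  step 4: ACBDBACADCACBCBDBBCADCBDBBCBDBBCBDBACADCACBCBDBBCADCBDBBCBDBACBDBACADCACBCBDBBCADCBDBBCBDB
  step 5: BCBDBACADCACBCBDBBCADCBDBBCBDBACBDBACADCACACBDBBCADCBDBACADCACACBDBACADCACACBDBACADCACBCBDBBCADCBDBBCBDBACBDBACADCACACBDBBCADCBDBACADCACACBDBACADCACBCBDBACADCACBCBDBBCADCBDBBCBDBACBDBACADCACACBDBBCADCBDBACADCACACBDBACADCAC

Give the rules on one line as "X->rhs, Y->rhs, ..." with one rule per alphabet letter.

  step 4 ⇒ step 5: ACBDBACADCACBCBDBBCADCBDBBCBDBBCBDBACADCACBCBDBBCADCBDBBCBDBACBDBACADCACBCBDBBCADCBDBBCBDB ⇒ BC·BDB·AC·ADC·AC·BC·BDB·BC·ADC·BDB·BC·BDB·AC·BDB·AC·ADC·AC·AC·BDB·BC·ADC·BDB·AC·ADC·AC·AC·BDB·AC·ADC·AC·AC·BDB·AC·ADC·AC·BC·BDB·BC·ADC·BDB·BC·BDB·AC·BDB·AC·ADC·AC·AC·BDB·BC·ADC·BDB·AC·ADC·AC·AC·BDB·AC·ADC·AC·BC·BDB·AC·ADC·AC·BC·BDB·BC·ADC·BDB·BC·BDB·AC·BDB·AC·ADC·AC·AC·BDB·BC·ADC·BDB·AC·ADC·AC·AC·BDB·AC·ADC·AC
    A ↦ BC
    B ↦ AC
    C ↦ BDB
    D ↦ ADC

A->BC, B->AC, C->BDB, D->ADC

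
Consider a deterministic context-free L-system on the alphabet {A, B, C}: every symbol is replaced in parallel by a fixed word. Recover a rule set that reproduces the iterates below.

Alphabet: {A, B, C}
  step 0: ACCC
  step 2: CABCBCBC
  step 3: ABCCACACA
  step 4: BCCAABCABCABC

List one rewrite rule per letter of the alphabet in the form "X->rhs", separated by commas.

A->BC, B->C, C->A

  step 3 ⇒ step 4: ABCCACACA ⇒ BC·C·A·A·BC·A·BC·A·BC
    A ↦ BC
    B ↦ C
    C ↦ A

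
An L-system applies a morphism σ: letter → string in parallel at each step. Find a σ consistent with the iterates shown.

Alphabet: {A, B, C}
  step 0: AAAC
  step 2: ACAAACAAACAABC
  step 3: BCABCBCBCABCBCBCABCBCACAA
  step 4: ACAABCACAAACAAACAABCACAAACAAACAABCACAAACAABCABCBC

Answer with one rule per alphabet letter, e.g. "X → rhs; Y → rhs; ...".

A->BC, B->ACA, C->A

  step 3 ⇒ step 4: BCABCBCBCABCBCBCABCBCACAA ⇒ ACA·A·BC·ACA·A·ACA·A·ACA·A·BC·ACA·A·ACA·A·ACA·A·BC·ACA·A·ACA·A·BC·A·BC·BC
    A ↦ BC
    B ↦ ACA
    C ↦ A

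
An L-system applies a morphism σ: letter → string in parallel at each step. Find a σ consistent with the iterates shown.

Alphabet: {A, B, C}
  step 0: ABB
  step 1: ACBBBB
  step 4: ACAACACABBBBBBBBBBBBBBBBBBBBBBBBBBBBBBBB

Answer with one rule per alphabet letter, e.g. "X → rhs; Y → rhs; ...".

A->AC, B->BB, C->A

  step 0 ⇒ step 1: ABB ⇒ AC·BB·BB
    A ↦ AC
    B ↦ BB
    C ↦ A  (constrained at step 1)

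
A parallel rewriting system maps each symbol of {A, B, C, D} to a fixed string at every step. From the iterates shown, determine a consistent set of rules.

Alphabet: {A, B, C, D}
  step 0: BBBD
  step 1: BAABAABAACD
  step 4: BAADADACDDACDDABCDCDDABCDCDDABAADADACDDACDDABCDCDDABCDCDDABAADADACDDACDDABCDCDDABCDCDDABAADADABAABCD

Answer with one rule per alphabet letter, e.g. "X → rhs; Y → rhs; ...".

  step 0 ⇒ step 1: BBBD ⇒ BAA·BAA·BAA·CD
    B ↦ BAA
    D ↦ CD
    A ↦ DA  (constrained at step 1)
    C ↦ B  (constrained at step 1)

A->DA, B->BAA, C->B, D->CD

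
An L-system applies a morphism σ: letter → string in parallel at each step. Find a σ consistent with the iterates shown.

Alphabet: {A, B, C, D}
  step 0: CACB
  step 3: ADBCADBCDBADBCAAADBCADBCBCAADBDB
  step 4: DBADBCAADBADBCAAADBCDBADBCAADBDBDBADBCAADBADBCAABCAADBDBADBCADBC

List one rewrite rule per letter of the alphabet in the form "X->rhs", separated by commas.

  step 3 ⇒ step 4: ADBCADBCDBADBCAAADBCADBCBCAADBDB ⇒ DB·AD·BC·AA·DB·AD·BC·AA·AD·BC·DB·AD·BC·AA·DB·DB·DB·AD·BC·AA·DB·AD·BC·AA·BC·AA·DB·DB·AD·BC·AD·BC
    A ↦ DB
    B ↦ BC
    C ↦ AA
    D ↦ AD

A->DB, B->BC, C->AA, D->AD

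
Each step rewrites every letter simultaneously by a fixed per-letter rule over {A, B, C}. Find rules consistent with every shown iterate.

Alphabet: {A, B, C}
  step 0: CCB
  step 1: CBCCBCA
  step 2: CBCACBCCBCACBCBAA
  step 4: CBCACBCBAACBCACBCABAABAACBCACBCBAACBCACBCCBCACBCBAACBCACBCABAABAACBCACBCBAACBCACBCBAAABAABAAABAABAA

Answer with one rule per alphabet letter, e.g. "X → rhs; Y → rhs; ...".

A->BAA, B->A, C->CBC

  step 1 ⇒ step 2: CBCCBCA ⇒ CBC·A·CBC·CBC·A·CBC·BAA
    A ↦ BAA
    B ↦ A
    C ↦ CBC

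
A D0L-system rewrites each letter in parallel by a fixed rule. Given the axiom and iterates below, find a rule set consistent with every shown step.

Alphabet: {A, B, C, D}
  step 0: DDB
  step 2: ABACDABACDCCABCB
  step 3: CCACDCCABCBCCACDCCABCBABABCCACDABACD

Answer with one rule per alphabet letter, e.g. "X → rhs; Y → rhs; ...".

A->CC, B->ACD, C->AB, D->CB

  step 2 ⇒ step 3: ABACDABACDCCABCB ⇒ CC·ACD·CC·AB·CB·CC·ACD·CC·AB·CB·AB·AB·CC·ACD·AB·ACD
    A ↦ CC
    B ↦ ACD
    C ↦ AB
    D ↦ CB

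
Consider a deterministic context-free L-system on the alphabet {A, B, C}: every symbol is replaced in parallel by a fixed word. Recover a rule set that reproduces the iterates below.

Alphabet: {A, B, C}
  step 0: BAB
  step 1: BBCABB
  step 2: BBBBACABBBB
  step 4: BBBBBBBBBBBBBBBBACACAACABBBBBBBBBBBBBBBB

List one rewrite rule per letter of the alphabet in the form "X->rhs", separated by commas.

  step 1 ⇒ step 2: BBCABB ⇒ BB·BB·A·CA·BB·BB
    A ↦ CA
    B ↦ BB
    C ↦ A

A->CA, B->BB, C->A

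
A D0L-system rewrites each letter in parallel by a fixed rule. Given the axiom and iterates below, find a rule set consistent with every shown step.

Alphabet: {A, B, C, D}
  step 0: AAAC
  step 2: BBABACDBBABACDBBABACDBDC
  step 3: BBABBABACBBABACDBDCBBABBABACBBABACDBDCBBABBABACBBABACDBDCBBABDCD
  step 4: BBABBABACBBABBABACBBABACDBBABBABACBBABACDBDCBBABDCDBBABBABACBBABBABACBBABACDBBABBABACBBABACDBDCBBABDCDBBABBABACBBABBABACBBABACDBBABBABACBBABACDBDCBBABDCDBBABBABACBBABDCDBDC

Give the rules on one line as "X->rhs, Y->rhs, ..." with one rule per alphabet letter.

A->BAC, B->BBA, C->D, D->BDC

  step 3 ⇒ step 4: BBABBABACBBABACDBDCBBABBABACBBABACDBDCBBABBABACBBABACDBDCBBABDCD ⇒ BBA·BBA·BAC·BBA·BBA·BAC·BBA·BAC·D·BBA·BBA·BAC·BBA·BAC·D·BDC·BBA·BDC·D·BBA·BBA·BAC·BBA·BBA·BAC·BBA·BAC·D·BBA·BBA·BAC·BBA·BAC·D·BDC·BBA·BDC·D·BBA·BBA·BAC·BBA·BBA·BAC·BBA·BAC·D·BBA·BBA·BAC·BBA·BAC·D·BDC·BBA·BDC·D·BBA·BBA·BAC·BBA·BDC·D·BDC
    A ↦ BAC
    B ↦ BBA
    C ↦ D
    D ↦ BDC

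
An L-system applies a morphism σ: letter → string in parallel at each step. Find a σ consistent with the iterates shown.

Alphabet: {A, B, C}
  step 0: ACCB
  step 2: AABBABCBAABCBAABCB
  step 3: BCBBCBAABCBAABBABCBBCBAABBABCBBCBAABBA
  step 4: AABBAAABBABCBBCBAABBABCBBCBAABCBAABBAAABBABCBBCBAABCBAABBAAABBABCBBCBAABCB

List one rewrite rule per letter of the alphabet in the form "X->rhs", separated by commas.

A->BCB, B->A, C->ABB

  step 3 ⇒ step 4: BCBBCBAABCBAABBABCBBCBAABBABCBBCBAABBA ⇒ A·ABB·A·A·ABB·A·BCB·BCB·A·ABB·A·BCB·BCB·A·A·BCB·A·ABB·A·A·ABB·A·BCB·BCB·A·A·BCB·A·ABB·A·A·ABB·A·BCB·BCB·A·A·BCB
    A ↦ BCB
    B ↦ A
    C ↦ ABB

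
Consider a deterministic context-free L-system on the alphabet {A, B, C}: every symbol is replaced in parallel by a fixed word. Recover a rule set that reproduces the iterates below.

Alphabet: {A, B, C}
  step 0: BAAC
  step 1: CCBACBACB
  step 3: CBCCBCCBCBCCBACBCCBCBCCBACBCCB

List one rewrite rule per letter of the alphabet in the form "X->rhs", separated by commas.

A->CBA, B->C, C->CB

  step 0 ⇒ step 1: BAAC ⇒ C·CBA·CBA·CB
    A ↦ CBA
    B ↦ C
    C ↦ CB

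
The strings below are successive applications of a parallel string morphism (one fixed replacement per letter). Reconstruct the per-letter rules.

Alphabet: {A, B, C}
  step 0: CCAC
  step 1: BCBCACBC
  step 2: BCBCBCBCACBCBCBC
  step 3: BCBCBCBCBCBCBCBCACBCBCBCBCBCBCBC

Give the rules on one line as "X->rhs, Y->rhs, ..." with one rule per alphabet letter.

  step 2 ⇒ step 3: BCBCBCBCACBCBCBC ⇒ BC·BC·BC·BC·BC·BC·BC·BC·AC·BC·BC·BC·BC·BC·BC·BC
    A ↦ AC
    B ↦ BC
    C ↦ BC

A->AC, B->BC, C->BC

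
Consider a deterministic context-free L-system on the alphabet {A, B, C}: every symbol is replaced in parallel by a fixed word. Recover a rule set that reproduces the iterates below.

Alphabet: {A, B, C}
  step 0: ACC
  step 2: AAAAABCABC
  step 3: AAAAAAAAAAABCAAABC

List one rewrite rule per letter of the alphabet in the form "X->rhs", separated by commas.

A->AA, B->A, C->BC

  step 2 ⇒ step 3: AAAAABCABC ⇒ AA·AA·AA·AA·AA·A·BC·AA·A·BC
    A ↦ AA
    B ↦ A
    C ↦ BC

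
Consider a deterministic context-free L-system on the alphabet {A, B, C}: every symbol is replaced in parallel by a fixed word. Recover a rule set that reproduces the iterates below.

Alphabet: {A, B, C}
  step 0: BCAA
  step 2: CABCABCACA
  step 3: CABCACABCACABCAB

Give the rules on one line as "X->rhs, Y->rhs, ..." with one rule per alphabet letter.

  step 2 ⇒ step 3: CABCABCACA ⇒ CA·B·CA·CA·B·CA·CA·B·CA·B
    A ↦ B
    B ↦ CA
    C ↦ CA

A->B, B->CA, C->CA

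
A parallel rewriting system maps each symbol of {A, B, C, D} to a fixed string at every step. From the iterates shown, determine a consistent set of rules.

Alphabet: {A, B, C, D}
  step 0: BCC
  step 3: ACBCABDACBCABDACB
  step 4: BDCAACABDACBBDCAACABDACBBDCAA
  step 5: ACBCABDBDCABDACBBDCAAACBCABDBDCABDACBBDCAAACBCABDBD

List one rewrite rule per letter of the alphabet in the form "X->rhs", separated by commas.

A->BD, B->A, C->CA, D->CB

  step 4 ⇒ step 5: BDCAACABDACBBDCAACABDACBBDCAA ⇒ A·CB·CA·BD·BD·CA·BD·A·CB·BD·CA·A·A·CB·CA·BD·BD·CA·BD·A·CB·BD·CA·A·A·CB·CA·BD·BD
    A ↦ BD
    B ↦ A
    C ↦ CA
    D ↦ CB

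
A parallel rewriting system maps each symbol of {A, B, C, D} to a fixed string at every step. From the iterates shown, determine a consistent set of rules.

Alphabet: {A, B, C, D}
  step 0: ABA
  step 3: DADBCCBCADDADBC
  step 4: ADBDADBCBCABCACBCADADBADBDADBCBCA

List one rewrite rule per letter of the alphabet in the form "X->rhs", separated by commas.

  step 3 ⇒ step 4: DADBCCBCADDADBC ⇒ ADB·D·ADB·C·BCA·BCA·C·BCA·D·ADB·ADB·D·ADB·C·BCA
    A ↦ D
    B ↦ C
    C ↦ BCA
    D ↦ ADB

A->D, B->C, C->BCA, D->ADB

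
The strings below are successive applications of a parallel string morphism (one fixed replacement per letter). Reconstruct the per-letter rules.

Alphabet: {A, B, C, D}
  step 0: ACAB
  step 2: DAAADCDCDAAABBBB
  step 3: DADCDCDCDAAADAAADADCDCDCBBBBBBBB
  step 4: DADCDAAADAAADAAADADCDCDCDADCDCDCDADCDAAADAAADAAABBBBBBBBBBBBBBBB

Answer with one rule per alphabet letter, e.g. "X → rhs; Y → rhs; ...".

A->DC, B->BB, C->AA, D->DA

  step 3 ⇒ step 4: DADCDCDCDAAADAAADADCDCDCBBBBBBBB ⇒ DA·DC·DA·AA·DA·AA·DA·AA·DA·DC·DC·DC·DA·DC·DC·DC·DA·DC·DA·AA·DA·AA·DA·AA·BB·BB·BB·BB·BB·BB·BB·BB
    A ↦ DC
    B ↦ BB
    C ↦ AA
    D ↦ DA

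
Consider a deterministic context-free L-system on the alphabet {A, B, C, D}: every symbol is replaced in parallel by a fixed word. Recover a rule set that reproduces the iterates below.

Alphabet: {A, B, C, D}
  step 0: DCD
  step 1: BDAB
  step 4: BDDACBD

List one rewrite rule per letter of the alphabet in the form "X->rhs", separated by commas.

  step 0 ⇒ step 1: DCD ⇒ B·DA·B
    C ↦ DA
    D ↦ B
    A ↦ D  (constrained at step 1)
    B ↦ C  (constrained at step 1)

A->D, B->C, C->DA, D->B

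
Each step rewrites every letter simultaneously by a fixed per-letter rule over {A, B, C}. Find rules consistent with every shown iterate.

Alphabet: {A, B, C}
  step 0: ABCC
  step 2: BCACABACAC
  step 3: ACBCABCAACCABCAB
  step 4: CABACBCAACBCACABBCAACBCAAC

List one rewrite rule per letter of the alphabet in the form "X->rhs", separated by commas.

  step 3 ⇒ step 4: ACBCABCAACCABCAB ⇒ CA·B·AC·B·CA·AC·B·CA·CA·B·B·CA·AC·B·CA·AC
    A ↦ CA
    B ↦ AC
    C ↦ B

A->CA, B->AC, C->B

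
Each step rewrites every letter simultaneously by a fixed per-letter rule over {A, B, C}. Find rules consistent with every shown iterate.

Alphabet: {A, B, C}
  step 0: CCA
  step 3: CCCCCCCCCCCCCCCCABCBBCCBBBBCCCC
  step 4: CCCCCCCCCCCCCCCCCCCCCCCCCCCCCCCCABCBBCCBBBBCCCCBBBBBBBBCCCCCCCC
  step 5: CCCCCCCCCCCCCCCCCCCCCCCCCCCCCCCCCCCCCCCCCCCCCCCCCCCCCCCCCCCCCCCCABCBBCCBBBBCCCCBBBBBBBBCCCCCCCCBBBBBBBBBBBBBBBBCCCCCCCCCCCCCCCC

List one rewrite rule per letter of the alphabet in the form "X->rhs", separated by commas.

  step 4 ⇒ step 5: CCCCCCCCCCCCCCCCCCCCCCCCCCCCCCCCABCBBCCBBBBCCCCBBBBBBBBCCCCCCCC ⇒ CC·CC·CC·CC·CC·CC·CC·CC·CC·CC·CC·CC·CC·CC·CC·CC·CC·CC·CC·CC·CC·CC·CC·CC·CC·CC·CC·CC·CC·CC·CC·CC·ABC·BB·CC·BB·BB·CC·CC·BB·BB·BB·BB·CC·CC·CC·CC·BB·BB·BB·BB·BB·BB·BB·BB·CC·CC·CC·CC·CC·CC·CC·CC
    A ↦ ABC
    B ↦ BB
    C ↦ CC

A->ABC, B->BB, C->CC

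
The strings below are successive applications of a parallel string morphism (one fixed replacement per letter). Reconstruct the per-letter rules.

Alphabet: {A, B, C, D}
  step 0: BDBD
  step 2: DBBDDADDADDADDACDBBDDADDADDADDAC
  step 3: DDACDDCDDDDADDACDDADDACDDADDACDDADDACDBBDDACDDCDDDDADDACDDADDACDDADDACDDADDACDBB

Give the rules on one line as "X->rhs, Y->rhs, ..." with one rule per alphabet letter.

A->C, B->CDD, C->DBB, D->DDA

  step 2 ⇒ step 3: DBBDDADDADDADDACDBBDDADDADDADDAC ⇒ DDA·CDD·CDD·DDA·DDA·C·DDA·DDA·C·DDA·DDA·C·DDA·DDA·C·DBB·DDA·CDD·CDD·DDA·DDA·C·DDA·DDA·C·DDA·DDA·C·DDA·DDA·C·DBB
    A ↦ C
    B ↦ CDD
    C ↦ DBB
    D ↦ DDA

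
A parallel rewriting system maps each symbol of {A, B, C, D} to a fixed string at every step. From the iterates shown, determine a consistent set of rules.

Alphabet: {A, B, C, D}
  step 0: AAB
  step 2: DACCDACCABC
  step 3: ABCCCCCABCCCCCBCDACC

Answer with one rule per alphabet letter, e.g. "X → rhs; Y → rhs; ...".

  step 2 ⇒ step 3: DACCDACCABC ⇒ A·BC·CC·CC·A·BC·CC·CC·BC·DA·CC
    A ↦ BC
    B ↦ DA
    C ↦ CC
    D ↦ A

A->BC, B->DA, C->CC, D->A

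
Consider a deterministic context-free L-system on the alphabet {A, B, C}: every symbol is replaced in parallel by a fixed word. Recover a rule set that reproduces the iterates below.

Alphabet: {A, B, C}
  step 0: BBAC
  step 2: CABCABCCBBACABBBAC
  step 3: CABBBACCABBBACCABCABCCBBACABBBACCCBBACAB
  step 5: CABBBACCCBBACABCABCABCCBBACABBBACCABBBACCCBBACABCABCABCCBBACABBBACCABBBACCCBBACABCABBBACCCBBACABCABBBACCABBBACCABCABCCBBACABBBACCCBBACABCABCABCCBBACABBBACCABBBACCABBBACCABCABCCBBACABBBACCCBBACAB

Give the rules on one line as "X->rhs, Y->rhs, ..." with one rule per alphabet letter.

A->BBA, B->C, C->CAB

  step 2 ⇒ step 3: CABCABCCBBACABBBAC ⇒ CAB·BBA·C·CAB·BBA·C·CAB·CAB·C·C·BBA·CAB·BBA·C·C·C·BBA·CAB
    A ↦ BBA
    B ↦ C
    C ↦ CAB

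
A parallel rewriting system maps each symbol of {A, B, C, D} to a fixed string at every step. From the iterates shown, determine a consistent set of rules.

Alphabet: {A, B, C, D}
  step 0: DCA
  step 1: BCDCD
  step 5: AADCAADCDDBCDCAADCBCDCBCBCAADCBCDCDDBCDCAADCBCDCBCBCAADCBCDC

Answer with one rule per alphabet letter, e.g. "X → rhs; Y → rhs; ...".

  step 0 ⇒ step 1: DCA ⇒ BC·DC·D
    A ↦ D
    C ↦ DC
    D ↦ BC
    B ↦ AA  (constrained at step 1)

A->D, B->AA, C->DC, D->BC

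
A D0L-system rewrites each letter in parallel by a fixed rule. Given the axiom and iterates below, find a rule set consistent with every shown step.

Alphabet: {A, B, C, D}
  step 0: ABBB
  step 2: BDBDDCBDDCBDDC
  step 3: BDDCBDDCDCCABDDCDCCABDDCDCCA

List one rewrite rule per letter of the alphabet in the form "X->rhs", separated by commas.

  step 2 ⇒ step 3: BDBDDCBDDCBDDC ⇒ BD·DC·BD·DC·DC·CA·BD·DC·DC·CA·BD·DC·DC·CA
    B ↦ BD
    C ↦ CA
    D ↦ DC
    A ↦ B  (constrained at step 0)

A->B, B->BD, C->CA, D->DC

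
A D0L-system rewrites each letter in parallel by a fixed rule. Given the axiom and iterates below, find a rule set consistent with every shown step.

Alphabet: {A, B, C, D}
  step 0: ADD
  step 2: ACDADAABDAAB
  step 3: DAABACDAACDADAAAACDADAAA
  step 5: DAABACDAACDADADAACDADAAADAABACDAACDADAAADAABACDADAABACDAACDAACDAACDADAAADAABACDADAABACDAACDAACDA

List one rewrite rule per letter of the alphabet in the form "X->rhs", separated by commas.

A->DA, B->AA, C->AB, D->AC

  step 2 ⇒ step 3: ACDADAABDAAB ⇒ DA·AB·AC·DA·AC·DA·DA·AA·AC·DA·DA·AA
    A ↦ DA
    B ↦ AA
    C ↦ AB
    D ↦ AC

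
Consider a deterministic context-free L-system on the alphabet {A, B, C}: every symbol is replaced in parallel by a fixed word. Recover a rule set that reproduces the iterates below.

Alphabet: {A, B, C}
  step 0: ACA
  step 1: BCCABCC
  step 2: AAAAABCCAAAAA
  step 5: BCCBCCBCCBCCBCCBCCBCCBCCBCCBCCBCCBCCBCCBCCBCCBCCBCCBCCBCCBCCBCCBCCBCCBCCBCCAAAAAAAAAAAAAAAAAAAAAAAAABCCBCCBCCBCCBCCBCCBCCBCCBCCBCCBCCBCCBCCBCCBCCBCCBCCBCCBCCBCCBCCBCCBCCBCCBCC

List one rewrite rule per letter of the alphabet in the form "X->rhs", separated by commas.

A->BCC, B->AAA, C->A

  step 1 ⇒ step 2: BCCABCC ⇒ AAA·A·A·BCC·AAA·A·A
    A ↦ BCC
    B ↦ AAA
    C ↦ A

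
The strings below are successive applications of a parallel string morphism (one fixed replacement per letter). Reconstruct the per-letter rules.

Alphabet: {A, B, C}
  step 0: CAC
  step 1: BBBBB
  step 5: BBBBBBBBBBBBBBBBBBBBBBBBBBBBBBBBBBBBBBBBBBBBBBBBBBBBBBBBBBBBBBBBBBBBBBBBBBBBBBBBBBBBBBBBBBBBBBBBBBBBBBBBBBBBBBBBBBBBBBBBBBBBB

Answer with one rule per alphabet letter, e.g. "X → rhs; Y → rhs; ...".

  step 0 ⇒ step 1: CAC ⇒ BB·B·BB
    A ↦ B
    C ↦ BB
    B ↦ ACC  (constrained at step 1)

A->B, B->ACC, C->BB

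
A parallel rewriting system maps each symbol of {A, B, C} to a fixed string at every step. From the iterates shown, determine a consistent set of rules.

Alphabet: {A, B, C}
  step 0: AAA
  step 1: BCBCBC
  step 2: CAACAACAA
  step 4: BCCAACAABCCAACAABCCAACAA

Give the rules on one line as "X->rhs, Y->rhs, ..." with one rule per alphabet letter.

A->BC, B->CA, C->A

  step 1 ⇒ step 2: BCBCBC ⇒ CA·A·CA·A·CA·A
    B ↦ CA
    C ↦ A
  step 0 ⇒ step 1: AAA ⇒ BC·BC·BC
    A ↦ BC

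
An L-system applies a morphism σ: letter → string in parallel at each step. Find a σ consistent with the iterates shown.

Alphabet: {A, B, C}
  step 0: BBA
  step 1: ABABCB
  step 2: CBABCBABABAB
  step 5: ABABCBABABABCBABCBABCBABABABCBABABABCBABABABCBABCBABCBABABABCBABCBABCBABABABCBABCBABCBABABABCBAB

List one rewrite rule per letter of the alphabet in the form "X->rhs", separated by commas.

  step 1 ⇒ step 2: ABABCB ⇒ CB·AB·CB·AB·AB·AB
    A ↦ CB
    B ↦ AB
    C ↦ AB

A->CB, B->AB, C->AB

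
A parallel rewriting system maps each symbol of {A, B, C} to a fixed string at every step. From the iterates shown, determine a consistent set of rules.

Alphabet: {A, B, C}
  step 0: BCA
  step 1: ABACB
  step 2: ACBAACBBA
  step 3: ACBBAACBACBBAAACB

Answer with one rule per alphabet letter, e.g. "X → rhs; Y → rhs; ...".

A->ACB, B->A, C->B

  step 2 ⇒ step 3: ACBAACBBA ⇒ ACB·B·A·ACB·ACB·B·A·A·ACB
    A ↦ ACB
    B ↦ A
    C ↦ B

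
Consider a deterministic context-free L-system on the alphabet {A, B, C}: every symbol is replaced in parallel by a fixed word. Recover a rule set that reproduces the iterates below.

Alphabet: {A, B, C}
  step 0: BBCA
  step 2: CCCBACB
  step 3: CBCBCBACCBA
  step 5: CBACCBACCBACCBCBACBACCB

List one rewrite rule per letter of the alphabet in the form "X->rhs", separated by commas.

A->C, B->A, C->CB

  step 2 ⇒ step 3: CCCBACB ⇒ CB·CB·CB·A·C·CB·A
    A ↦ C
    B ↦ A
    C ↦ CB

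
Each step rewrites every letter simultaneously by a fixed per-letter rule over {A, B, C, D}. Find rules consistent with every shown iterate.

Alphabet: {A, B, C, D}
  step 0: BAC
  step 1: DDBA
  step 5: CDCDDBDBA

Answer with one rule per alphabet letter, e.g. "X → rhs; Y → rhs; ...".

A->DB, B->D, C->A, D->C

  step 0 ⇒ step 1: BAC ⇒ D·DB·A
    A ↦ DB
    B ↦ D
    C ↦ A
    D ↦ C  (constrained at step 1)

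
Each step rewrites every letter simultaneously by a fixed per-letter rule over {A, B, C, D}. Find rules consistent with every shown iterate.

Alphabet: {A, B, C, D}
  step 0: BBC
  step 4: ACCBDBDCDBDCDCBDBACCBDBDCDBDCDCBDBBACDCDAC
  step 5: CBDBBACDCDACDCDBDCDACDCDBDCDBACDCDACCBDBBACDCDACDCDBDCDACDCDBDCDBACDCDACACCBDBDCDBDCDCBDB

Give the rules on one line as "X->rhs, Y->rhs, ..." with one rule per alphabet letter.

  step 4 ⇒ step 5: ACCBDBDCDBDCDCBDBACCBDBDCDBDCDCBDBBACDCDAC ⇒ CBD·B·B·AC·DCD·AC·DCD·B·DCD·AC·DCD·B·DCD·B·AC·DCD·AC·CBD·B·B·AC·DCD·AC·DCD·B·DCD·AC·DCD·B·DCD·B·AC·DCD·AC·AC·CBD·B·DCD·B·DCD·CBD·B
    A ↦ CBD
    B ↦ AC
    C ↦ B
    D ↦ DCD

A->CBD, B->AC, C->B, D->DCD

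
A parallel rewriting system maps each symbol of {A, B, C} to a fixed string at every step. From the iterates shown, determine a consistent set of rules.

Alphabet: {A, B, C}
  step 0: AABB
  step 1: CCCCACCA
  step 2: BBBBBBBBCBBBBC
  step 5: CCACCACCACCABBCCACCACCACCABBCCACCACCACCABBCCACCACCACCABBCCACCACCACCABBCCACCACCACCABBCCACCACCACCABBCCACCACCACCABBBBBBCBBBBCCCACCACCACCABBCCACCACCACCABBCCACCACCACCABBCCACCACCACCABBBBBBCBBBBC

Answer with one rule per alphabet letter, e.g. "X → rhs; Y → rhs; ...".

  step 1 ⇒ step 2: CCCCACCA ⇒ BB·BB·BB·BB·C·BB·BB·C
    A ↦ C
    C ↦ BB
  step 0 ⇒ step 1: AABB ⇒ C·C·CCA·CCA
    B ↦ CCA

A->C, B->CCA, C->BB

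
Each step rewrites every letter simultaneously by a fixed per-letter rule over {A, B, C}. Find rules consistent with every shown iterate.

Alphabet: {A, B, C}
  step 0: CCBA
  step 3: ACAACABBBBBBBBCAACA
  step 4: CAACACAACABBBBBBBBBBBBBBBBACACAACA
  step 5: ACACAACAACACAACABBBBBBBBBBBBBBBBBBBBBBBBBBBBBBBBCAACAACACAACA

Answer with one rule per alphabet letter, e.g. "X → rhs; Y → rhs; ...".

A->CA, B->BB, C->A

  step 4 ⇒ step 5: CAACACAACABBBBBBBBBBBBBBBBACACAACA ⇒ A·CA·CA·A·CA·A·CA·CA·A·CA·BB·BB·BB·BB·BB·BB·BB·BB·BB·BB·BB·BB·BB·BB·BB·BB·CA·A·CA·A·CA·CA·A·CA
    A ↦ CA
    B ↦ BB
    C ↦ A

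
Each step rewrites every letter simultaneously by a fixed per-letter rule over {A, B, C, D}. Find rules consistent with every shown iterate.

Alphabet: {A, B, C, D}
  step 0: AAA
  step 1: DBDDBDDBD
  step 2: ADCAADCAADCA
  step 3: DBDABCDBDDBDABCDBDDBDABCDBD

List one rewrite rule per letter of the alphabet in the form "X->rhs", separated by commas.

  step 2 ⇒ step 3: ADCAADCAADCA ⇒ DBD·A·BC·DBD·DBD·A·BC·DBD·DBD·A·BC·DBD
    A ↦ DBD
    C ↦ BC
    D ↦ A
  step 1 ⇒ step 2: DBDDBDDBD ⇒ A·DC·A·A·DC·A·A·DC·A
    B ↦ DC

A->DBD, B->DC, C->BC, D->A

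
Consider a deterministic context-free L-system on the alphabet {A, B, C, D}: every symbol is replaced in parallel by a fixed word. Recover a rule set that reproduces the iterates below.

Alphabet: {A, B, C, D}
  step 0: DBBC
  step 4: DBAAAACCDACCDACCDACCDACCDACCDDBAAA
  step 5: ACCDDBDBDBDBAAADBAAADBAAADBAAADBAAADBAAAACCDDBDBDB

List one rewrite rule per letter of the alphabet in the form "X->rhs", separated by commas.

  step 4 ⇒ step 5: DBAAAACCDACCDACCDACCDACCDACCDDBAAA ⇒ A·CCD·DB·DB·DB·DB·A·A·A·DB·A·A·A·DB·A·A·A·DB·A·A·A·DB·A·A·A·DB·A·A·A·A·CCD·DB·DB·DB
    A ↦ DB
    B ↦ CCD
    C ↦ A
    D ↦ A

A->DB, B->CCD, C->A, D->A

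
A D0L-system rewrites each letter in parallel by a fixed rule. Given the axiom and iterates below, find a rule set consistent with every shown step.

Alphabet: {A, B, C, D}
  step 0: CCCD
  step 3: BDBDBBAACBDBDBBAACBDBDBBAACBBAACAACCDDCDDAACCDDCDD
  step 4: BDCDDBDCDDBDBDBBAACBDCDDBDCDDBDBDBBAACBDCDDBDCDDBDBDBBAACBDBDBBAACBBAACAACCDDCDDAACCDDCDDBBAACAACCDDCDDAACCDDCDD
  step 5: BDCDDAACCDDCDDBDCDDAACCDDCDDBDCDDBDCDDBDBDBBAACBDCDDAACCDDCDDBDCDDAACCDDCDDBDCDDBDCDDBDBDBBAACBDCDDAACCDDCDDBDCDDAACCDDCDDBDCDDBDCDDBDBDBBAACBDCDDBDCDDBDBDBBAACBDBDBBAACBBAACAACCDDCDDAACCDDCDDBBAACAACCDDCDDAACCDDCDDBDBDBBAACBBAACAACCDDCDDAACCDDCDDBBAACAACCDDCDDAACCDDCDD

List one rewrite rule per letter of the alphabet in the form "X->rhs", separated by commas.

  step 4 ⇒ step 5: BDCDDBDCDDBDBDBBAACBDCDDBDCDDBDBDBBAACBDCDDBDCDDBDBDBBAACBDBDBBAACBBAACAACCDDCDDAACCDDCDDBBAACAACCDDCDDAACCDDCDD ⇒ BD·CDD·AAC·CDD·CDD·BD·CDD·AAC·CDD·CDD·BD·CDD·BD·CDD·BD·BD·B·B·AAC·BD·CDD·AAC·CDD·CDD·BD·CDD·AAC·CDD·CDD·BD·CDD·BD·CDD·BD·BD·B·B·AAC·BD·CDD·AAC·CDD·CDD·BD·CDD·AAC·CDD·CDD·BD·CDD·BD·CDD·BD·BD·B·B·AAC·BD·CDD·BD·CDD·BD·BD·B·B·AAC·BD·BD·B·B·AAC·B·B·AAC·AAC·CDD·CDD·AAC·CDD·CDD·B·B·AAC·AAC·CDD·CDD·AAC·CDD·CDD·BD·BD·B·B·AAC·B·B·AAC·AAC·CDD·CDD·AAC·CDD·CDD·B·B·AAC·AAC·CDD·CDD·AAC·CDD·CDD
    A ↦ B
    B ↦ BD
    C ↦ AAC
    D ↦ CDD

A->B, B->BD, C->AAC, D->CDD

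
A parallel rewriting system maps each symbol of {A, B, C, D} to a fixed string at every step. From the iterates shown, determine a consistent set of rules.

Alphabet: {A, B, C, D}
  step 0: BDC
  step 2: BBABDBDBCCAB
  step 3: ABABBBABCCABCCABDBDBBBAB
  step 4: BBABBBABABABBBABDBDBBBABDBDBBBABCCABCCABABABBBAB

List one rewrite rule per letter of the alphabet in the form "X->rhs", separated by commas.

  step 3 ⇒ step 4: ABABBBABCCABCCABDBDBBBAB ⇒ BB·AB·BB·AB·AB·AB·BB·AB·DB·DB·BB·AB·DB·DB·BB·AB·CC·AB·CC·AB·AB·AB·BB·AB
    A ↦ BB
    B ↦ AB
    C ↦ DB
    D ↦ CC

A->BB, B->AB, C->DB, D->CC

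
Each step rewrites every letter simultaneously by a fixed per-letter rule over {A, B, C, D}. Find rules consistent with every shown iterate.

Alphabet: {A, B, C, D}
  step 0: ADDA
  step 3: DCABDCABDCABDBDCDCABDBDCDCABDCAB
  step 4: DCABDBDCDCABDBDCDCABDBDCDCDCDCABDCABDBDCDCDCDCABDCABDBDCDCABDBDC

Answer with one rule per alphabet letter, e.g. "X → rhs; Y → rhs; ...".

  step 3 ⇒ step 4: DCABDCABDCABDBDCDCABDBDCDCABDCAB ⇒ DC·AB·DB·DC·DC·AB·DB·DC·DC·AB·DB·DC·DC·DC·DC·AB·DC·AB·DB·DC·DC·DC·DC·AB·DC·AB·DB·DC·DC·AB·DB·DC
    A ↦ DB
    B ↦ DC
    C ↦ AB
    D ↦ DC

A->DB, B->DC, C->AB, D->DC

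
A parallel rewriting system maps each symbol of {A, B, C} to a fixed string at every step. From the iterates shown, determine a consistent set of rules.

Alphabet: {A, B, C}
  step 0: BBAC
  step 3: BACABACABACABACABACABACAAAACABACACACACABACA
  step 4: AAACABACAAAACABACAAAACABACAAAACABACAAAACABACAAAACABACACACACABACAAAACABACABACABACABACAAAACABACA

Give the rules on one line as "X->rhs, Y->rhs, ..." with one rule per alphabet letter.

  step 3 ⇒ step 4: BACABACABACABACABACABACAAAACABACACACACABACA ⇒ AAA·CA·BA·CA·AAA·CA·BA·CA·AAA·CA·BA·CA·AAA·CA·BA·CA·AAA·CA·BA·CA·AAA·CA·BA·CA·CA·CA·CA·BA·CA·AAA·CA·BA·CA·BA·CA·BA·CA·BA·CA·AAA·CA·BA·CA
    A ↦ CA
    B ↦ AAA
    C ↦ BA

A->CA, B->AAA, C->BA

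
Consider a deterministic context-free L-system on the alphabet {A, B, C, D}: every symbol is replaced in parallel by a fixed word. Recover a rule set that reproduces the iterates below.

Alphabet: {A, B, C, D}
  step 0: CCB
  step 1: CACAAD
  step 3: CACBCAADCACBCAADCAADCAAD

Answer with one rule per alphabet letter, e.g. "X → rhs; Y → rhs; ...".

  step 0 ⇒ step 1: CCB ⇒ CA·CA·AD
    B ↦ AD
    C ↦ CA
    A ↦ CB  (constrained at step 1)
    D ↦ CB  (constrained at step 1)

A->CB, B->AD, C->CA, D->CB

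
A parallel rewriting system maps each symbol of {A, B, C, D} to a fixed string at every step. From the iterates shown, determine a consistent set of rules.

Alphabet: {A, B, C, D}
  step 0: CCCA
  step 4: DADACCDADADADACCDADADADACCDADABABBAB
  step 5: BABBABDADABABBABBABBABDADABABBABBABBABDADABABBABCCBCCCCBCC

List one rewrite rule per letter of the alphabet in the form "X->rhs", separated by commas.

  step 4 ⇒ step 5: DADACCDADADADACCDADADADACCDADABABBAB ⇒ BA·B·BA·B·DA·DA·BA·B·BA·B·BA·B·BA·B·DA·DA·BA·B·BA·B·BA·B·BA·B·DA·DA·BA·B·BA·B·CC·B·CC·CC·B·CC
    A ↦ B
    B ↦ CC
    C ↦ DA
    D ↦ BA

A->B, B->CC, C->DA, D->BA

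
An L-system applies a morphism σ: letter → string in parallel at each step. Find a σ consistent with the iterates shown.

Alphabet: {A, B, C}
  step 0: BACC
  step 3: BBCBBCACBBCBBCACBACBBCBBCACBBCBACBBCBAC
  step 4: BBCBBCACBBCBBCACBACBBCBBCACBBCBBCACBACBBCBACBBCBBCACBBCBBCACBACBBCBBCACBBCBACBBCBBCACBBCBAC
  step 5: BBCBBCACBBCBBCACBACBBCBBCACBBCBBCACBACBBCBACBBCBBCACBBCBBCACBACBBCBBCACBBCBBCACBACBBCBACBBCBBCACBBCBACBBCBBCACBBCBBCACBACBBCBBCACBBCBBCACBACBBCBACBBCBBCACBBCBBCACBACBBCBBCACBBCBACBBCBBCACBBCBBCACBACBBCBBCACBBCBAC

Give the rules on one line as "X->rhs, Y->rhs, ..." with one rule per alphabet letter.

A->B, B->BBC, C->AC

  step 4 ⇒ step 5: BBCBBCACBBCBBCACBACBBCBBCACBBCBBCACBACBBCBACBBCBBCACBBCBBCACBACBBCBBCACBBCBACBBCBBCACBBCBAC ⇒ BBC·BBC·AC·BBC·BBC·AC·B·AC·BBC·BBC·AC·BBC·BBC·AC·B·AC·BBC·B·AC·BBC·BBC·AC·BBC·BBC·AC·B·AC·BBC·BBC·AC·BBC·BBC·AC·B·AC·BBC·B·AC·BBC·BBC·AC·BBC·B·AC·BBC·BBC·AC·BBC·BBC·AC·B·AC·BBC·BBC·AC·BBC·BBC·AC·B·AC·BBC·B·AC·BBC·BBC·AC·BBC·BBC·AC·B·AC·BBC·BBC·AC·BBC·B·AC·BBC·BBC·AC·BBC·BBC·AC·B·AC·BBC·BBC·AC·BBC·B·AC
    A ↦ B
    B ↦ BBC
    C ↦ AC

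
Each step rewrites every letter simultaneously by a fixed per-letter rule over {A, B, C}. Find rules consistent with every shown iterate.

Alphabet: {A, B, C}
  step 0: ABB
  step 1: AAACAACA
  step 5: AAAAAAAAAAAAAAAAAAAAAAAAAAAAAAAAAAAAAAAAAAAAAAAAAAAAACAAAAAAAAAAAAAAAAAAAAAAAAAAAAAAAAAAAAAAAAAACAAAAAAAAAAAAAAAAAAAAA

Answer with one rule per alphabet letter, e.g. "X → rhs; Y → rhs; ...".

  step 0 ⇒ step 1: ABB ⇒ AA·ACA·ACA
    A ↦ AA
    B ↦ ACA
    C ↦ B  (constrained at step 1)

A->AA, B->ACA, C->B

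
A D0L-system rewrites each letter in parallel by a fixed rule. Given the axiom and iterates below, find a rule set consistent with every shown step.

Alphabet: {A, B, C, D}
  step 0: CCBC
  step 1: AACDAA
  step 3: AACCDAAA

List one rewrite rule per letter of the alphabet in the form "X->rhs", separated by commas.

  step 0 ⇒ step 1: CCBC ⇒ A·A·CDA·A
    B ↦ CDA
    C ↦ A
    A ↦ C  (constrained at step 1)
    D ↦ B  (constrained at step 1)

A->C, B->CDA, C->A, D->B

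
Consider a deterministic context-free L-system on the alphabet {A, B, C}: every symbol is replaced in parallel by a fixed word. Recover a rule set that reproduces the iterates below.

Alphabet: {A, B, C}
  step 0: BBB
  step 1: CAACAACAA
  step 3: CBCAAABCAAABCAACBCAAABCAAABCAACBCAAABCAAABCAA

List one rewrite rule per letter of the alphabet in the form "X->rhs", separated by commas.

A->CB, B->CAA, C->AB

  step 0 ⇒ step 1: BBB ⇒ CAA·CAA·CAA
    B ↦ CAA
    A ↦ CB  (constrained at step 1)
    C ↦ AB  (constrained at step 1)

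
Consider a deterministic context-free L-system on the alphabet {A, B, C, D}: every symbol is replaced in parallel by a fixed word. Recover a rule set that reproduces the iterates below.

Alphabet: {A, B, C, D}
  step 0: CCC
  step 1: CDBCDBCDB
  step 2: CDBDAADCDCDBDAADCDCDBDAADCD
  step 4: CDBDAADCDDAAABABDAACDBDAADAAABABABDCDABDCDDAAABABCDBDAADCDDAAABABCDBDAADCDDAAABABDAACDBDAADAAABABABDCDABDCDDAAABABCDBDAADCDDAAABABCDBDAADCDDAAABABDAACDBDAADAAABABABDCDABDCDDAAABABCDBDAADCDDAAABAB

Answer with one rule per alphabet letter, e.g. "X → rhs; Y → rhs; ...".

A->AB, B->DCD, C->CDB, D->DAA

  step 1 ⇒ step 2: CDBCDBCDB ⇒ CDB·DAA·DCD·CDB·DAA·DCD·CDB·DAA·DCD
    B ↦ DCD
    C ↦ CDB
    D ↦ DAA
    A ↦ AB  (constrained at step 2)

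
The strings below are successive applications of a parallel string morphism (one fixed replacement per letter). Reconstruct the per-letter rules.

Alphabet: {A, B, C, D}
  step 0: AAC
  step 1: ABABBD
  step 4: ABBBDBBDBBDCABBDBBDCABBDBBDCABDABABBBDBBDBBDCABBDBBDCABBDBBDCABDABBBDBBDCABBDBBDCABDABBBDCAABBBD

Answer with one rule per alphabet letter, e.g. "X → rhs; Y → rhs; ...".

A->AB, B->BBD, C->BD, D->CA

  step 0 ⇒ step 1: AAC ⇒ AB·AB·BD
    A ↦ AB
    C ↦ BD
    B ↦ BBD  (constrained at step 1)
    D ↦ CA  (constrained at step 1)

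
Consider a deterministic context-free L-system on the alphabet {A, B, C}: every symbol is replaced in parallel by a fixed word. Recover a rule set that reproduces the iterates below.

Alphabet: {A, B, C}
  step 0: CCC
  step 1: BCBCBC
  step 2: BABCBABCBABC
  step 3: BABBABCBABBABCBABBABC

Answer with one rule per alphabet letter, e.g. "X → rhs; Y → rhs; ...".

A->B, B->BA, C->BC

  step 2 ⇒ step 3: BABCBABCBABC ⇒ BA·B·BA·BC·BA·B·BA·BC·BA·B·BA·BC
    A ↦ B
    B ↦ BA
    C ↦ BC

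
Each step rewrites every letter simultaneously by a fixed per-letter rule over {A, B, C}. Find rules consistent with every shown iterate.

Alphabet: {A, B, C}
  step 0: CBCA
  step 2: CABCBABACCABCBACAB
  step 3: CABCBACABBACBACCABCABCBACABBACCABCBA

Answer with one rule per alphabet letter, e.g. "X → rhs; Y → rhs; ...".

A->C, B->BA, C->CAB

  step 2 ⇒ step 3: CABCBABACCABCBACAB ⇒ CAB·C·BA·CAB·BA·C·BA·C·CAB·CAB·C·BA·CAB·BA·C·CAB·C·BA
    A ↦ C
    B ↦ BA
    C ↦ CAB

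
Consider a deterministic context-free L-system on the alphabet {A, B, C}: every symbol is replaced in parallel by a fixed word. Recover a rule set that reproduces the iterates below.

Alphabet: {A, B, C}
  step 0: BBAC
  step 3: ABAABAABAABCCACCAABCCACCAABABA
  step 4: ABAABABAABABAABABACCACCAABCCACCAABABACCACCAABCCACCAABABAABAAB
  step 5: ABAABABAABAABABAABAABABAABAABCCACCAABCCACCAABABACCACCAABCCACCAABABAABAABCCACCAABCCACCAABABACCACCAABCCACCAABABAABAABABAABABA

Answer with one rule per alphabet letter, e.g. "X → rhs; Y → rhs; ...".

  step 4 ⇒ step 5: ABAABABAABABAABABACCACCAABCCACCAABABACCACCAABCCACCAABABAABAAB ⇒ AB·A·AB·AB·A·AB·A·AB·AB·A·AB·A·AB·AB·A·AB·A·AB·CCA·CCA·AB·CCA·CCA·AB·AB·A·CCA·CCA·AB·CCA·CCA·AB·AB·A·AB·A·AB·CCA·CCA·AB·CCA·CCA·AB·AB·A·CCA·CCA·AB·CCA·CCA·AB·AB·A·AB·A·AB·AB·A·AB·AB·A
    A ↦ AB
    B ↦ A
    C ↦ CCA

A->AB, B->A, C->CCA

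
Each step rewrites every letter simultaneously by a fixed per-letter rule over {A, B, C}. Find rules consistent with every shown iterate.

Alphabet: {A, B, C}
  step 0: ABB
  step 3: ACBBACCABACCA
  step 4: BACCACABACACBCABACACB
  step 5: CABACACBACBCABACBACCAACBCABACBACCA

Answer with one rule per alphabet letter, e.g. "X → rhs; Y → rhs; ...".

  step 4 ⇒ step 5: BACCACABACACBCABACACB ⇒ CA·B·AC·AC·B·AC·B·CA·B·AC·B·AC·CA·AC·B·CA·B·AC·B·AC·CA
    A ↦ B
    B ↦ CA
    C ↦ AC

A->B, B->CA, C->AC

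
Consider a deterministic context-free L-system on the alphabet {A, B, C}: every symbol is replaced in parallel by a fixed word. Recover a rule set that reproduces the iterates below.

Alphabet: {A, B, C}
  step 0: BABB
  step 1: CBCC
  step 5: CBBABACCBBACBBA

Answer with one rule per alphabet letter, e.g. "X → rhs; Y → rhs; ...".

  step 0 ⇒ step 1: BABB ⇒ C·B·C·C
    A ↦ B
    B ↦ C
    C ↦ BA  (constrained at step 1)

A->B, B->C, C->BA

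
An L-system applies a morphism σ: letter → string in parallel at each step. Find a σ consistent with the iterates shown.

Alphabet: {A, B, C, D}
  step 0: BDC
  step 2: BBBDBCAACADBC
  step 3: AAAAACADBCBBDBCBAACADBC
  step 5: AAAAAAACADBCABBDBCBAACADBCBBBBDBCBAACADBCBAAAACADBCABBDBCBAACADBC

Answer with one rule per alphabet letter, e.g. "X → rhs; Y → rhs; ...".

A->B, B->A, C->DBC, D->AAC

  step 2 ⇒ step 3: BBBDBCAACADBC ⇒ A·A·A·AAC·A·DBC·B·B·DBC·B·AAC·A·DBC
    A ↦ B
    B ↦ A
    C ↦ DBC
    D ↦ AAC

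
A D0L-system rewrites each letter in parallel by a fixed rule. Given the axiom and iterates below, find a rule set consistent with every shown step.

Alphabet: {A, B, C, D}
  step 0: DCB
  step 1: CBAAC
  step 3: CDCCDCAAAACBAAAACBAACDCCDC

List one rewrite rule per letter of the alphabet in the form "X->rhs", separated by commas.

  step 0 ⇒ step 1: DCB ⇒ CB·AA·C
    B ↦ C
    C ↦ AA
    D ↦ CB
    A ↦ CDC  (constrained at step 1)

A->CDC, B->C, C->AA, D->CB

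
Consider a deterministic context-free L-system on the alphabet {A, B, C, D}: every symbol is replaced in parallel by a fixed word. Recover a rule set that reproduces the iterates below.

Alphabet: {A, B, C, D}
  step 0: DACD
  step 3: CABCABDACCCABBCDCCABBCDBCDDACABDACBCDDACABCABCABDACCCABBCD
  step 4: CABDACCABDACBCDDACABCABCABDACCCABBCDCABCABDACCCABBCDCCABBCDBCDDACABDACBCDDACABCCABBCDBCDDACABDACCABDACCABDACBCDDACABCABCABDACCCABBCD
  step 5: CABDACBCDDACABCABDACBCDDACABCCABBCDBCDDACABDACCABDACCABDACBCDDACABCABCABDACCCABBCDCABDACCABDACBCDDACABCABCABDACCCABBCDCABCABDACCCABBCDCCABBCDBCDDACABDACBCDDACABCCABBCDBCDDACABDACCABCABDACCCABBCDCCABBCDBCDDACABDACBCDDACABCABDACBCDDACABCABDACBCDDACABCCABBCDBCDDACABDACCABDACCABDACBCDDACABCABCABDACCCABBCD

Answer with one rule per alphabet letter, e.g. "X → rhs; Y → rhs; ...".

  step 4 ⇒ step 5: CABDACCABDACBCDDACABCABCABDACCCABBCDCABCABDACCCABBCDCCABBCDBCDDACABDACBCDDACABCCABBCDBCDDACABDACCABDACCABDACBCDDACABCABCABDACCCABBCD ⇒ CAB·DA·C·BCD·DA·CAB·CAB·DA·C·BCD·DA·CAB·C·CAB·BCD·BCD·DA·CAB·DA·C·CAB·DA·C·CAB·DA·C·BCD·DA·CAB·CAB·CAB·DA·C·C·CAB·BCD·CAB·DA·C·CAB·DA·C·BCD·DA·CAB·CAB·CAB·DA·C·C·CAB·BCD·CAB·CAB·DA·C·C·CAB·BCD·C·CAB·BCD·BCD·DA·CAB·DA·C·BCD·DA·CAB·C·CAB·BCD·BCD·DA·CAB·DA·C·CAB·CAB·DA·C·C·CAB·BCD·C·CAB·BCD·BCD·DA·CAB·DA·C·BCD·DA·CAB·CAB·DA·C·BCD·DA·CAB·CAB·DA·C·BCD·DA·CAB·C·CAB·BCD·BCD·DA·CAB·DA·C·CAB·DA·C·CAB·DA·C·BCD·DA·CAB·CAB·CAB·DA·C·C·CAB·BCD
    A ↦ DA
    B ↦ C
    C ↦ CAB
    D ↦ BCD

A->DA, B->C, C->CAB, D->BCD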